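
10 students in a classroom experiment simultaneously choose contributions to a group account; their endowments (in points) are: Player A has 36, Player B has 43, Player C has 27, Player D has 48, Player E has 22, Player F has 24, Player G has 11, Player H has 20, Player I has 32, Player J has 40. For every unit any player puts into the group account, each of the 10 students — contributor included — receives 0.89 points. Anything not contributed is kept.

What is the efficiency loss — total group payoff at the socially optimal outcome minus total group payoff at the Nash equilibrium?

2393.70 points

The private return per contributed unit is 0.89 < 1 for everyone, so the Nash equilibrium is zero contribution and the group total is Σ E_j = 36 + 43 + 27 + 48 + 22 + 24 + 11 + 20 + 32 + 40 = 303.
Each contributed unit returns 8.900 to the group, so the social optimum is full contribution by everyone: group total = 8.900 × 303 = 2696.70.
Efficiency loss = (8.900 − 1) × 303 = 2393.70.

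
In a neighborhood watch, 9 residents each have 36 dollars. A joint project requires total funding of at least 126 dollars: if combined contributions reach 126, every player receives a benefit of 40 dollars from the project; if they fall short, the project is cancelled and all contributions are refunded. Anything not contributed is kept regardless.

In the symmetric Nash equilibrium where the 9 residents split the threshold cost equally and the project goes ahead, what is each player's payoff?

62 dollars

Equal share of the threshold: 126/9 = 14.
At this profile no one gains by cutting their contribution: any cut drops the total below 126, the project is cancelled, contributions are refunded, and the deviator ends with 36, which is less than 36 − 14 + 40 = 62. Contributing more than 14 just wastes the excess. So contributing exactly 14 is a best response.
Each player's payoff: 36 − 14 + 40 = 62.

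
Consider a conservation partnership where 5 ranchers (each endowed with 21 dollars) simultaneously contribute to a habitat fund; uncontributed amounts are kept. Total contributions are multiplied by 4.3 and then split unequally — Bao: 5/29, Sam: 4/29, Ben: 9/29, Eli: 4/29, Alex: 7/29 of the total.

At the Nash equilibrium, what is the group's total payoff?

Each unit j contributes comes back to j as 4.3 × (j's share), so j prefers to contribute only if that share exceeds 1/4.3 = 0.2326; otherwise keeping the unit dominates.
Ben and Alex clear that bar, contributing 21 each; the remaining 3 contribute 0. Total contributed: 42.
The habitat fund pays out 4.3 × 42 = 180.60 in total (split across the unequal shares, but the aggregate is all that matters for the group sum).
The 3 free-riders keep 21 each, adding 63. Group total = 63 + 180.60 = 243.60.

243.60 dollars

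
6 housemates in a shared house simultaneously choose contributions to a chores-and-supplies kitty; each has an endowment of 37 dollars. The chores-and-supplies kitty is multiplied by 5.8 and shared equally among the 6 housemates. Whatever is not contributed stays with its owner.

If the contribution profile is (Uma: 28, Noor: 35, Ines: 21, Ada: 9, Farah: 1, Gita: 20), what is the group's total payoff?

769.20 dollars

Total contributed: 28 + 35 + 21 + 9 + 1 + 20 = 114; total kept: 6 × 37 − 114 = 108.
The chores-and-supplies kitty pays out 5.8 × 114 = 661.20 in aggregate.
Group total = 108 + 661.20 = 769.20.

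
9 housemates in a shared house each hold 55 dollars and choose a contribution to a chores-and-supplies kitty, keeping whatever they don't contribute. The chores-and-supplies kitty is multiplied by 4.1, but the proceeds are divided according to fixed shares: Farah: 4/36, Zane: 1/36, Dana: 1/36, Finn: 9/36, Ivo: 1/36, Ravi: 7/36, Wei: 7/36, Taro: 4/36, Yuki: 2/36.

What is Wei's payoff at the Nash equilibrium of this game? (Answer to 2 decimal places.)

A player with share s gets back 4.1·s per unit contributed, so full contribution is dominant for anyone with s > 1/4.1 = 0.2439 and zero contribution is dominant for anyone below.
The only share above 0.2439 is Finn's 9/36, contributing 55; the remaining 8 contribute 0. Total contributed: 55.
Wei keeps 55 and receives 4.1 × 55 × 7/36 = 43.85 from the chores-and-supplies kitty, for a payoff of 98.85.

98.85 dollars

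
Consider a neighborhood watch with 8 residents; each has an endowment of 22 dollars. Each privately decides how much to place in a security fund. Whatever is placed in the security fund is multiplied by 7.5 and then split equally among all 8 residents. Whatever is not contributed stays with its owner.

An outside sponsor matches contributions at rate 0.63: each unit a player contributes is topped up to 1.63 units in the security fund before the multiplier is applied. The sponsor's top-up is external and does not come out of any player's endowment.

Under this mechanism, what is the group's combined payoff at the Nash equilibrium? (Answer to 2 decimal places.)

The effective private return per unit is now 7.5 × 1.63 / 8 = 1.5281 > 1, so every player's dominant strategy flips to full contribution.
At the Nash equilibrium everyone contributes 22. Group total payoff = 7.5 × 1.63 × 176 = 2151.60.

2151.60 dollars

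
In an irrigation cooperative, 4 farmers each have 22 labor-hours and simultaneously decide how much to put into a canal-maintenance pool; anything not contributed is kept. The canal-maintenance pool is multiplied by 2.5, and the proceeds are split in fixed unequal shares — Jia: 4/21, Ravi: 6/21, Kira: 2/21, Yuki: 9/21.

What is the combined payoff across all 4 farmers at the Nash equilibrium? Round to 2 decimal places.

121.00 labor-hours

Each unit j contributes comes back to j as 2.5 × (j's share), so j prefers to contribute only if that share exceeds 1/2.5 = 0.4000; otherwise keeping the unit dominates.
Yuki alone (share 9/21) is above the threshold, contributing 22; the remaining 3 contribute 0. Total contributed: 22.
The canal-maintenance pool pays out 2.5 × 22 = 55.00 in total (split across the unequal shares, but the aggregate is all that matters for the group sum).
The 3 free-riders keep 22 each, adding 66. Group total = 66 + 55.00 = 121.00.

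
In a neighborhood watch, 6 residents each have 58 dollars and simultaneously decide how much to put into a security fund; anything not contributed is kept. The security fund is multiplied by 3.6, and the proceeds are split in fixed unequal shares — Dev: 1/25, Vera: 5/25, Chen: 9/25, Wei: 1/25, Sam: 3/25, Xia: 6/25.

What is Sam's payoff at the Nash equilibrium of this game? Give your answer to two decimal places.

For player j, contributing a unit is worthwhile iff 3.6 × (j's share) ≥ 1, i.e. iff j's share is at least 0.2778.
The only share above 0.2778 is Chen's 9/25, contributing 58; the remaining 5 contribute 0. Total contributed: 58.
Sam keeps 58 and receives 3.6 × 58 × 3/25 = 25.06 from the security fund, for a payoff of 83.06.

83.06 dollars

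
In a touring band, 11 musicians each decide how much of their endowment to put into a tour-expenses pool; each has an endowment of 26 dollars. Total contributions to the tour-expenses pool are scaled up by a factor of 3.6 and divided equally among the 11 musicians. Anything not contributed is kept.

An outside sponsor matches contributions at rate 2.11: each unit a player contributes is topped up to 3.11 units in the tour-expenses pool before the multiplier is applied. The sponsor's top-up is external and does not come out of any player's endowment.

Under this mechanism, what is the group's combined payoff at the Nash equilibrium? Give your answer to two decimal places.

3202.06 dollars

With the mechanism, a contributed unit returns 3.6 × 3.11 / 11 = 1.0178 per unit of net cost to the contributor — now above 1 — so contributing fully is weakly dominant for every player.
At the Nash equilibrium everyone contributes 26. Group total payoff = 3.6 × 3.11 × 286 = 3202.06.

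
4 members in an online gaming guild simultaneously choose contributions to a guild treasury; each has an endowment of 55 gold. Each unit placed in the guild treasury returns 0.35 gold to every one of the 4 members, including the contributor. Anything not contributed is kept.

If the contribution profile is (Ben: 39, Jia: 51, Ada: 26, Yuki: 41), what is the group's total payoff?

Total contributed: 39 + 51 + 26 + 41 = 157; total kept: 4 × 55 − 157 = 63.
The guild treasury pays out 0.35 × 4 × 157 = 219.80 in aggregate.
Group total = 63 + 219.80 = 282.80.

282.80 gold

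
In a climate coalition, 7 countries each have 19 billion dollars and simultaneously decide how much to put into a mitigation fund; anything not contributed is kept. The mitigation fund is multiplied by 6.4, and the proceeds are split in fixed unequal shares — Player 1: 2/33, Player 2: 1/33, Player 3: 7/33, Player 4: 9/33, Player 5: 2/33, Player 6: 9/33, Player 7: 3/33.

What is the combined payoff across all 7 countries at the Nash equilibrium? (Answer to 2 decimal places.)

Each unit j contributes comes back to j as 6.4 × (j's share), so j prefers to contribute only if that share exceeds 1/6.4 = 0.1563; otherwise keeping the unit dominates.
Player 3, Player 4 and Player 6 clear that bar, contributing 19 each; the remaining 4 contribute 0. Total contributed: 57.
The mitigation fund pays out 6.4 × 57 = 364.80 in total (split across the unequal shares, but the aggregate is all that matters for the group sum).
The 4 free-riders keep 19 each, adding 76. Group total = 76 + 364.80 = 440.80.

440.80 billion dollars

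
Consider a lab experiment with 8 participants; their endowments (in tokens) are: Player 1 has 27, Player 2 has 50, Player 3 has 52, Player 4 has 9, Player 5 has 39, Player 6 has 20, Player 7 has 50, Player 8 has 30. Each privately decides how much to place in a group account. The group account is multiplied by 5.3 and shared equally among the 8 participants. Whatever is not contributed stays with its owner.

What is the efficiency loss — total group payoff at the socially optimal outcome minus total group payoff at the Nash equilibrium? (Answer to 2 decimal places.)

1191.10 tokens

The private return per contributed unit is 5.3/8 = 0.6625 < 1 for every player regardless of endowment, so the Nash equilibrium is zero contribution and the group total is Σ E_j = 27 + 50 + 52 + 9 + 39 + 20 + 50 + 30 = 277.
Each contributed unit returns 5.300 to the group, so the social optimum is full contribution by everyone: group total = 5.300 × 277 = 1468.10.
Efficiency loss = (5.300 − 1) × 277 = 1191.10.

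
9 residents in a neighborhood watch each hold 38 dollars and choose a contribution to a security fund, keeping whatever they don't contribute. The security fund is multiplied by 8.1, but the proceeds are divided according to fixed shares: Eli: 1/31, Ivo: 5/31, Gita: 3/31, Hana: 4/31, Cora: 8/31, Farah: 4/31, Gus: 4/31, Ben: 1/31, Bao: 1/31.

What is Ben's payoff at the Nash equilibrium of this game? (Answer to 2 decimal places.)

A player with share s gets back 8.1·s per unit contributed, so full contribution is dominant for anyone with s > 1/8.1 = 0.1235 and zero contribution is dominant for anyone below.
The shares above 0.1235 belong to Ivo, Hana, Cora, Farah and Gus, contributing 38 each; the remaining 4 contribute 0. Total contributed: 190.
Ben keeps 38 and receives 8.1 × 190 × 1/31 = 49.65 from the security fund, for a payoff of 87.65.

87.65 dollars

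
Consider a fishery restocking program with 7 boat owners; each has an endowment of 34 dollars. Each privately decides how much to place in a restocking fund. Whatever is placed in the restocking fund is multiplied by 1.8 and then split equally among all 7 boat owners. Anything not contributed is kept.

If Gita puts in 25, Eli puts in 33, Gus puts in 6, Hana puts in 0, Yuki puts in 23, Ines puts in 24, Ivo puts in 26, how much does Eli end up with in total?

36.23 dollars

Total contributed: 25 + 33 + 6 + 0 + 23 + 24 + 26 = 137.
Each receives 1.8 × 137 / 7 = 35.23 from the restocking fund.
Eli keeps 34 − 33 = 1, so Eli's payoff is 1 + 35.23 = 36.23.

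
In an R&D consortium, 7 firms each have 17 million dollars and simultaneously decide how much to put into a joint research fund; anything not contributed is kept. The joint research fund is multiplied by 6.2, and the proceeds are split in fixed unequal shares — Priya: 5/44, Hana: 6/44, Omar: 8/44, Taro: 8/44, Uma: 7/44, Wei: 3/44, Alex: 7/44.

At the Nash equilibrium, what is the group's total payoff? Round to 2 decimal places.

For player j, contributing a unit is worthwhile iff 6.2 × (j's share) ≥ 1, i.e. iff j's share is at least 0.1613.
Omar and Taro are above the threshold, contributing 17 each; the remaining 5 contribute 0. Total contributed: 34.
The joint research fund pays out 6.2 × 34 = 210.80 in total (split across the unequal shares, but the aggregate is all that matters for the group sum).
The 5 free-riders keep 17 each, adding 85. Group total = 85 + 210.80 = 295.80.

295.80 million dollars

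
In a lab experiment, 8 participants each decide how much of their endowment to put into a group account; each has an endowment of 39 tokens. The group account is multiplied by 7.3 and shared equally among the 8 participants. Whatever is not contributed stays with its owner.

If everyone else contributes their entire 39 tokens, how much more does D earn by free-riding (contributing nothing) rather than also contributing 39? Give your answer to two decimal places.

Switching from a contribution of 39 to 0 lets D keep an extra 39 tokens, but lowers the group account by 39, which costs D their own share of that drop: 7.3/8 × 39 = 35.59.
Net gain = 39 − 35.59 = 3.41. The private return per contributed unit (0.9125) is below 1, so free-riding is indeed the best response regardless of what the others do.

3.41 tokens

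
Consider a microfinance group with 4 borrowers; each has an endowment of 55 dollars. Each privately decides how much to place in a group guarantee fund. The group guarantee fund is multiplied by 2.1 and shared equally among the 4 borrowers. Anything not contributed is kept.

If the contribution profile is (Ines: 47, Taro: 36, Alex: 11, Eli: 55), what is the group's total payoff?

Total contributed: 47 + 36 + 11 + 55 = 149; total kept: 4 × 55 − 149 = 71.
The group guarantee fund pays out 2.1 × 149 = 312.90 in aggregate.
Group total = 71 + 312.90 = 383.90.

383.90 dollars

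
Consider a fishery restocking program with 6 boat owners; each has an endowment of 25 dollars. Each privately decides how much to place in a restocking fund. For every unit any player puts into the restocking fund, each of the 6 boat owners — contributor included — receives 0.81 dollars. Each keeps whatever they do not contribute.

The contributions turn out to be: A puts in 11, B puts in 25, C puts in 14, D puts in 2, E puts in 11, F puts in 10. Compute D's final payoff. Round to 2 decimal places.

Total contributed: 11 + 25 + 14 + 2 + 11 + 10 = 73.
Each receives 0.81 × 73 = 59.13 from the restocking fund.
D keeps 25 − 2 = 23, so D's payoff is 23 + 59.13 = 82.13.

82.13 dollars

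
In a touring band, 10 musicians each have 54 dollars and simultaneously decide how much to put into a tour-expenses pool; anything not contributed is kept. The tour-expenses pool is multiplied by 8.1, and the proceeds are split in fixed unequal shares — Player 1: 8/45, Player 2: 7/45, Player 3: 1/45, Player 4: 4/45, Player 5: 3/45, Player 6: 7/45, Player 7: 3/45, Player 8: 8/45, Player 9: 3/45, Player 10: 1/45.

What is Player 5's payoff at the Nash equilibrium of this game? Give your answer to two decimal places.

Player j's private return per contributed unit is 8.1 × (j's share). Contributing is weakly dominant for j when that share is at least 1/8.1 = 0.1235, and contributing 0 is dominant otherwise.
The shares above 0.1235 belong to Player 1, Player 2, Player 6 and Player 8, contributing 54 each; the remaining 6 contribute 0. Total contributed: 216.
Player 5 keeps 54 and receives 8.1 × 216 × 3/45 = 116.64 from the tour-expenses pool, for a payoff of 170.64.

170.64 dollars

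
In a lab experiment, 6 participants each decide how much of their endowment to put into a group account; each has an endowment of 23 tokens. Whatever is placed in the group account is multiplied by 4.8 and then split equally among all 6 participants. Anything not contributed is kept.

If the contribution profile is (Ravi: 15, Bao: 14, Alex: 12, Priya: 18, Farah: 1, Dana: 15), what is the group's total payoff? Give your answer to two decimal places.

423.00 tokens

Total contributed: 15 + 14 + 12 + 18 + 1 + 15 = 75; total kept: 6 × 23 − 75 = 63.
The group account pays out 4.8 × 75 = 360.00 in aggregate.
Group total = 63 + 360.00 = 423.00.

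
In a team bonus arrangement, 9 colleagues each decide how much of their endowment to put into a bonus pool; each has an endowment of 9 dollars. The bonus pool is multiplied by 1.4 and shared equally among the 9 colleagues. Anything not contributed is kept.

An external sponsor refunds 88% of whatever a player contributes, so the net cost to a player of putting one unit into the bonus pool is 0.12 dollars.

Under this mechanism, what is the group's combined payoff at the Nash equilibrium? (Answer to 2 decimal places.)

184.68 dollars

Under the mechanism each unit contributed yields (1.4/9) / 0.12 = 1.2963 back to its contributor per unit of net cost, which exceeds 1, making full contribution the dominant choice for everyone.
So the Nash equilibrium is full contribution by all 9; the group earns 9 × (9 × 0.88 + 1.4 × 9) = 184.68.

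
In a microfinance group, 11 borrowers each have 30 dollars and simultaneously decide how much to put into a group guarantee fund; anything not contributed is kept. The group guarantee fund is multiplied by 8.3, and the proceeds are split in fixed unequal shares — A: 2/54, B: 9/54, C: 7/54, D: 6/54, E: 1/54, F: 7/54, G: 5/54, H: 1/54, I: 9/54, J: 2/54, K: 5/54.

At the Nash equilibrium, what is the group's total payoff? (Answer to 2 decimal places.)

1206.00 dollars

Each unit j contributes comes back to j as 8.3 × (j's share), so j prefers to contribute only if that share exceeds 1/8.3 = 0.1205; otherwise keeping the unit dominates.
B, C, F and I are above the threshold, contributing 30 each; the remaining 7 contribute 0. Total contributed: 120.
The group guarantee fund pays out 8.3 × 120 = 996.00 in total (split across the unequal shares, but the aggregate is all that matters for the group sum).
The 7 free-riders keep 30 each, adding 210. Group total = 210 + 996.00 = 1206.00.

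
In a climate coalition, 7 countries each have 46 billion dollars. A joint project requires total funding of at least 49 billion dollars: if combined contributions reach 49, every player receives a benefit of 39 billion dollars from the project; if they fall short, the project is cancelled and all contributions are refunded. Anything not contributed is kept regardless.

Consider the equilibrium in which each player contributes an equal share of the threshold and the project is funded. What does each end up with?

78 billion dollars

Equal share of the threshold: 49/7 = 7.
At this profile no one gains by cutting their contribution: any cut drops the total below 49, the project is cancelled, contributions are refunded, and the deviator ends with 46, which is less than 46 − 7 + 39 = 78. Contributing more than 7 just wastes the excess. So contributing exactly 7 is a best response.
Each player's payoff: 46 − 7 + 39 = 78.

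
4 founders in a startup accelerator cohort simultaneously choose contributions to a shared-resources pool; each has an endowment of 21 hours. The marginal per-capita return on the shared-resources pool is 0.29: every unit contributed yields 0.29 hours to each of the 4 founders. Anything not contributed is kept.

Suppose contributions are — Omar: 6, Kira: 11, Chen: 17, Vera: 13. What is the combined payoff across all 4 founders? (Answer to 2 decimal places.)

Total contributed: 6 + 11 + 17 + 13 = 47; total kept: 4 × 21 − 47 = 37.
The shared-resources pool pays out 0.29 × 4 × 47 = 54.52 in aggregate.
Group total = 37 + 54.52 = 91.52.

91.52 hours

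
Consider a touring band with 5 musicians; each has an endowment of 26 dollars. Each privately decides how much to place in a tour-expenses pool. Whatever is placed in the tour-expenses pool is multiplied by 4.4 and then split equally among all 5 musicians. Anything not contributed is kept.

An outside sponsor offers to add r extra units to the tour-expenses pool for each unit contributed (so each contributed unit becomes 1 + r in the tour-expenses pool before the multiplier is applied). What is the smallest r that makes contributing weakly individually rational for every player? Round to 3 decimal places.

With matching at rate r, one contributed unit becomes (1 + r) in the tour-expenses pool and returns 4.4 × (1 + r) / 5 to the contributor.
Setting this equal to 1: 1 + r = 5/4.4 = 1.1364.
So the minimum matching rate is r = 1.1364 − 1 = 0.136.

0.136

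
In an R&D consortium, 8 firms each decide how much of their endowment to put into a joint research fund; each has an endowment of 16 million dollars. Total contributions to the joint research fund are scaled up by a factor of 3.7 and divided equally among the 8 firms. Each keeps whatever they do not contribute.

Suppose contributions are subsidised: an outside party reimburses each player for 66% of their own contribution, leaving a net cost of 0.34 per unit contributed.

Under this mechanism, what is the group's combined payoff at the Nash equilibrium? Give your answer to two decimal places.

558.08 million dollars

With the mechanism, a contributed unit returns (3.7/8) / 0.34 = 1.3603 per unit of net cost to the contributor — now above 1 — so contributing fully is weakly dominant for every player.
At the Nash equilibrium everyone contributes 16. Group total payoff = 8 × (16 × 0.66 + 3.7 × 16) = 558.08.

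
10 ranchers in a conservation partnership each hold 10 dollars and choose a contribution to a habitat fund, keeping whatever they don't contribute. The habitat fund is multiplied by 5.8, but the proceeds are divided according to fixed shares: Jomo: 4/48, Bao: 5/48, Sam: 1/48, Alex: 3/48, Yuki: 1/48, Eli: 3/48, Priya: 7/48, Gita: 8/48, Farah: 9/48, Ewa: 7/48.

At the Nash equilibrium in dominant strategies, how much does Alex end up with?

Player j's private return per contributed unit is 5.8 × (j's share). Contributing is weakly dominant for j when that share is at least 1/5.8 = 0.1724, and contributing 0 is dominant otherwise.
The only share above 0.1724 is Farah's 9/48, contributing 10; the remaining 9 contribute 0. Total contributed: 10.
Alex keeps 10 and receives 5.8 × 10 × 3/48 = 3.63 from the habitat fund, for a payoff of 13.63.

13.63 dollars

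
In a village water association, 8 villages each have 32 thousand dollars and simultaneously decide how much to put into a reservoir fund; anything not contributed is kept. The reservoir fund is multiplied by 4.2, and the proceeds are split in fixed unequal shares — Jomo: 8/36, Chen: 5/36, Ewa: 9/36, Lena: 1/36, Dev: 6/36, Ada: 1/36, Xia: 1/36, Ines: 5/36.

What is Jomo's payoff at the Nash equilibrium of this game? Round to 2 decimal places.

61.87 thousand dollars

A player with share s gets back 4.2·s per unit contributed, so full contribution is dominant for anyone with s > 1/4.2 = 0.2381 and zero contribution is dominant for anyone below.
Only Ewa (9/36) clears that bar, contributing 32; the remaining 7 contribute 0. Total contributed: 32.
Jomo keeps 32 and receives 4.2 × 32 × 8/36 = 29.87 from the reservoir fund, for a payoff of 61.87.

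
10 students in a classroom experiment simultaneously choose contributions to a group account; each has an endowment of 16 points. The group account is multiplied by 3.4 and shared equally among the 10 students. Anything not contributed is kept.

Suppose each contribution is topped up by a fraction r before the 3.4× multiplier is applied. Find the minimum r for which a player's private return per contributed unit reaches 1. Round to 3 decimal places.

1.941

With matching at rate r, one contributed unit becomes (1 + r) in the group account and returns 3.4 × (1 + r) / 10 to the contributor.
Setting this equal to 1: 1 + r = 10/3.4 = 2.9412.
So the minimum matching rate is r = 2.9412 − 1 = 1.941.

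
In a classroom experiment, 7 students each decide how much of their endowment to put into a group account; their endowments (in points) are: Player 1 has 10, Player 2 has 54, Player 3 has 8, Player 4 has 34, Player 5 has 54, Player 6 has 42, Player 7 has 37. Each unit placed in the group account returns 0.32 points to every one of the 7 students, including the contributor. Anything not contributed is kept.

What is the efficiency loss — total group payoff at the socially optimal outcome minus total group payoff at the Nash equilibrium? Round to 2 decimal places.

The private return per contributed unit is 0.32 < 1 for everyone, so the Nash equilibrium is zero contribution and the group total is Σ E_j = 10 + 54 + 8 + 34 + 54 + 42 + 37 = 239.
Each contributed unit returns 2.240 to the group, so the social optimum is full contribution by everyone: group total = 2.240 × 239 = 535.36.
Efficiency loss = (2.240 − 1) × 239 = 296.36.

296.36 points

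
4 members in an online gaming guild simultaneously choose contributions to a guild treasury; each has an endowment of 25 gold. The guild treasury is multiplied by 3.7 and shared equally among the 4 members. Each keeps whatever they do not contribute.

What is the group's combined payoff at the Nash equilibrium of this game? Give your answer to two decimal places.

100.00 gold

Each contributed unit returns 3.7/4 = 0.9250 to its contributor — below 1 — so contributing 0 is dominant for every player. At the Nash equilibrium everyone keeps their 25, and the group total is 4 × 25 = 100.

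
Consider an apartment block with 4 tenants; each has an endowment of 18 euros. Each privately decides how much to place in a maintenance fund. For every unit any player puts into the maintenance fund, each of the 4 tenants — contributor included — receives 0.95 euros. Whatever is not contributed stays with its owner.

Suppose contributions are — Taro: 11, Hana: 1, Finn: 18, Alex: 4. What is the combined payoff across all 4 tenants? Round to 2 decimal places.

Total contributed: 11 + 1 + 18 + 4 = 34; total kept: 4 × 18 − 34 = 38.
The maintenance fund pays out 0.95 × 4 × 34 = 129.20 in aggregate.
Group total = 38 + 129.20 = 167.20.

167.20 euros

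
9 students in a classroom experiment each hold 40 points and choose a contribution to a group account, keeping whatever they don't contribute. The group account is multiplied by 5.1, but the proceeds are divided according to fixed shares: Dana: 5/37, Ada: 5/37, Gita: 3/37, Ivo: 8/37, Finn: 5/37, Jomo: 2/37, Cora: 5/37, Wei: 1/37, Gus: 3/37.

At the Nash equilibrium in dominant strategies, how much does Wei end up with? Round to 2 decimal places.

45.51 points

A player with share s gets back 5.1·s per unit contributed, so full contribution is dominant for anyone with s > 1/5.1 = 0.1961 and zero contribution is dominant for anyone below.
Ivo alone (share 8/37) is above the threshold, contributing 40; the remaining 8 contribute 0. Total contributed: 40.
Wei keeps 40 and receives 5.1 × 40 × 1/37 = 5.51 from the group account, for a payoff of 45.51.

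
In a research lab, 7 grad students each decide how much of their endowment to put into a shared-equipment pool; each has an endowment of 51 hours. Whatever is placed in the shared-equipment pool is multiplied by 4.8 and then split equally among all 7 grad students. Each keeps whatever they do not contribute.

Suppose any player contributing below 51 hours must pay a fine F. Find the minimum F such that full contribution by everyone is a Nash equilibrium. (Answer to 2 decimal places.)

16.03 hours

Given the others contribute fully, the best deviation is to contribute 0 (any partial contribution still incurs the fine and gives up units whose private return 0.6857 is below 1).
Deviating from 51 to 0 saves 51 hours but forfeits the deviator's share of the drop in the shared-equipment pool: 4.8/7 × 51 = 34.97.
So the deviation gain is 51 − 34.97 = 16.03, and the fine must be at least 16.03 hours to wipe it out.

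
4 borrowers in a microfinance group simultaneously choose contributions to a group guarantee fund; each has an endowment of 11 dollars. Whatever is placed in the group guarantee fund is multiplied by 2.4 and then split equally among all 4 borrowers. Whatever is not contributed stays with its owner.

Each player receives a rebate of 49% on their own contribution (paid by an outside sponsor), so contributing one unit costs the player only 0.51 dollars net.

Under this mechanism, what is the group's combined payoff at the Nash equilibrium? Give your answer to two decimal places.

Under the mechanism each unit contributed yields (2.4/4) / 0.51 = 1.1765 back to its contributor per unit of net cost, which exceeds 1, making full contribution the dominant choice for everyone.
So the Nash equilibrium is full contribution by all 4; the group earns 4 × (11 × 0.49 + 2.4 × 11) = 127.16.

127.16 dollars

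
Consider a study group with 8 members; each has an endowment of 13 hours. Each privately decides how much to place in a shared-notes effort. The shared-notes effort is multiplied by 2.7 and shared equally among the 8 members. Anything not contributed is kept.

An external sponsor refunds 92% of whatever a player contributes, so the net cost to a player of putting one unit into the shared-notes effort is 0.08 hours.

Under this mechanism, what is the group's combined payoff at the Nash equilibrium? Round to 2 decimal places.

376.48 hours

The effective private return per unit is now (2.7/8) / 0.08 = 4.2188 > 1, so every player's dominant strategy flips to full contribution.
At the Nash equilibrium everyone contributes 13. Group total payoff = 8 × (13 × 0.92 + 2.7 × 13) = 376.48.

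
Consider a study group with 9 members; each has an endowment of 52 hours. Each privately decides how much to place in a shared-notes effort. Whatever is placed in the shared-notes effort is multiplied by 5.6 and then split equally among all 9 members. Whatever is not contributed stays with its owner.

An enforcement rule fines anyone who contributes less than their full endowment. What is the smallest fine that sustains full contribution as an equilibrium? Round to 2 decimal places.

Given the others contribute fully, the best deviation is to contribute 0 (any partial contribution still incurs the fine and gives up units whose private return 0.6222 is below 1).
Deviating from 52 to 0 saves 52 hours but forfeits the deviator's share of the drop in the shared-notes effort: 5.6/9 × 52 = 32.36.
So the deviation gain is 52 − 32.36 = 19.64, and the fine must be at least 19.64 hours to wipe it out.

19.64 hours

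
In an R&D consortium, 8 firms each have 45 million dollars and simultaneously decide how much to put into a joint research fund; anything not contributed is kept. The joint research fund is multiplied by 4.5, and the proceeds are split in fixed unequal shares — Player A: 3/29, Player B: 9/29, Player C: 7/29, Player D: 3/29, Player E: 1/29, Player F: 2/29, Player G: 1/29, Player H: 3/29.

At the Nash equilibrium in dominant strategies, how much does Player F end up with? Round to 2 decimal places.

72.93 million dollars

For player j, contributing a unit is worthwhile iff 4.5 × (j's share) ≥ 1, i.e. iff j's share is at least 0.2222.
Player B and Player C clear that bar, contributing 45 each; the remaining 6 contribute 0. Total contributed: 90.
Player F keeps 45 and receives 4.5 × 90 × 2/29 = 27.93 from the joint research fund, for a payoff of 72.93.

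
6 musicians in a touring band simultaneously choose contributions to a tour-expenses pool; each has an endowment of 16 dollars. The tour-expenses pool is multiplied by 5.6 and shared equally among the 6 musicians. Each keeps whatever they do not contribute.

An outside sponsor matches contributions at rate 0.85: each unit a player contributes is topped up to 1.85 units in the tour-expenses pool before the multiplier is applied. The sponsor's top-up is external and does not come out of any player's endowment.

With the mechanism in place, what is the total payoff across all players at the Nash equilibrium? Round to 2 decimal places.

994.56 dollars

The effective private return per unit is now 5.6 × 1.85 / 6 = 1.7267 > 1, so every player's dominant strategy flips to full contribution.
At the Nash equilibrium everyone contributes 16. Group total payoff = 5.6 × 1.85 × 96 = 994.56.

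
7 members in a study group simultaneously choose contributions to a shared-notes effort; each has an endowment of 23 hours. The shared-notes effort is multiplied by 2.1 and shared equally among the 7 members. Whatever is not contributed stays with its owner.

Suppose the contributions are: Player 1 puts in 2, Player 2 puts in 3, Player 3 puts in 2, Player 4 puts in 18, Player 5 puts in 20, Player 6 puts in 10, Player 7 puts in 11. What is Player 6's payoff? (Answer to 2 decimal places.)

32.80 hours

Total contributed: 2 + 3 + 2 + 18 + 20 + 10 + 11 = 66.
Each receives 2.1 × 66 / 7 = 19.80 from the shared-notes effort.
Player 6 keeps 23 − 10 = 13, so Player 6's payoff is 13 + 19.80 = 32.80.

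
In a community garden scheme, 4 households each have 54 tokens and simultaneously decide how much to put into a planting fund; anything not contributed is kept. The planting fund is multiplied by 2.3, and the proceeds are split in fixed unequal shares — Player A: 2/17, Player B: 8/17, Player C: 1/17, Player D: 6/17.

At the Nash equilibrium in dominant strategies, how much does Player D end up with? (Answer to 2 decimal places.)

A player with share s gets back 2.3·s per unit contributed, so full contribution is dominant for anyone with s > 1/2.3 = 0.4348 and zero contribution is dominant for anyone below.
Only Player B (8/17) clears that bar, contributing 54; the remaining 3 contribute 0. Total contributed: 54.
Player D keeps 54 and receives 2.3 × 54 × 6/17 = 43.84 from the planting fund, for a payoff of 97.84.

97.84 tokens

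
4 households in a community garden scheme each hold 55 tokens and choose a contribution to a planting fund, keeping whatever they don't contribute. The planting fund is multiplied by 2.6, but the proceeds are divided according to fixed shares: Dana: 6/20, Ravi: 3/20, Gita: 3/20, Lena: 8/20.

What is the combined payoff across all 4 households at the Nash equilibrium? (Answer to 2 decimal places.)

Player j's private return per contributed unit is 2.6 × (j's share). Contributing is weakly dominant for j when that share is at least 1/2.6 = 0.3846, and contributing 0 is dominant otherwise.
Only Lena (8/20) clears that bar, contributing 55; the remaining 3 contribute 0. Total contributed: 55.
The planting fund pays out 2.6 × 55 = 143.00 in total (split across the unequal shares, but the aggregate is all that matters for the group sum).
The 3 free-riders keep 55 each, adding 165. Group total = 165 + 143.00 = 308.00.

308.00 tokens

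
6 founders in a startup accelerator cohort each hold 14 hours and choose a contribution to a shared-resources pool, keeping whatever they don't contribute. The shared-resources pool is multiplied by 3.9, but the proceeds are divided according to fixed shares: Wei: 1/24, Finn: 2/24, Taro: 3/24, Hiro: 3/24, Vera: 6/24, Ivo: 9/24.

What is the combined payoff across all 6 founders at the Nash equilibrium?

A player with share s gets back 3.9·s per unit contributed, so full contribution is dominant for anyone with s > 1/3.9 = 0.2564 and zero contribution is dominant for anyone below.
Only Ivo (9/24) clears that bar, contributing 14; the remaining 5 contribute 0. Total contributed: 14.
The shared-resources pool pays out 3.9 × 14 = 54.60 in total (split across the unequal shares, but the aggregate is all that matters for the group sum).
The 5 free-riders keep 14 each, adding 70. Group total = 70 + 54.60 = 124.60.

124.60 hours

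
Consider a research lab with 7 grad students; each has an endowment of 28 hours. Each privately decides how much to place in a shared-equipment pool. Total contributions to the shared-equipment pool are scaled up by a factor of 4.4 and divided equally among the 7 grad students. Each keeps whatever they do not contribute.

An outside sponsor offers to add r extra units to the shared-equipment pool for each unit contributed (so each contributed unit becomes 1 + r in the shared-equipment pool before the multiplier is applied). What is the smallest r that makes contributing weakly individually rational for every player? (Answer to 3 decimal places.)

0.591

With matching at rate r, one contributed unit becomes (1 + r) in the shared-equipment pool and returns 4.4 × (1 + r) / 7 to the contributor.
Setting this equal to 1: 1 + r = 7/4.4 = 1.5909.
So the minimum matching rate is r = 1.5909 − 1 = 0.591.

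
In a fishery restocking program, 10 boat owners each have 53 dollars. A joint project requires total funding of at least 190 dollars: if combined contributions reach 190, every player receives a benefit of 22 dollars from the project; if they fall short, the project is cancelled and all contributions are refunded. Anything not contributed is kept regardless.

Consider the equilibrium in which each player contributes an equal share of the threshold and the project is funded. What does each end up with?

56 dollars

Equal share of the threshold: 190/10 = 19.
At this profile no one gains by cutting their contribution: any cut drops the total below 190, the project is cancelled, contributions are refunded, and the deviator ends with 53, which is less than 53 − 19 + 22 = 56. Contributing more than 19 just wastes the excess. So contributing exactly 19 is a best response.
Each player's payoff: 53 − 19 + 22 = 56.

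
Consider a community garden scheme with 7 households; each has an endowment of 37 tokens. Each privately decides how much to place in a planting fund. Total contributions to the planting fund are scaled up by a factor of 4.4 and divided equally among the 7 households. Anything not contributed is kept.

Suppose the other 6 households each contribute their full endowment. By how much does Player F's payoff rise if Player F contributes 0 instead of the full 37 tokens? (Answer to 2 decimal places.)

13.74 tokens

Switching from a contribution of 37 to 0 lets Player F keep an extra 37 tokens, but lowers the planting fund by 37, which costs Player F their own share of that drop: 4.4/7 × 37 = 23.26.
Net gain = 37 − 23.26 = 13.74. The private return per contributed unit (0.6286) is below 1, so free-riding is indeed the best response regardless of what the others do.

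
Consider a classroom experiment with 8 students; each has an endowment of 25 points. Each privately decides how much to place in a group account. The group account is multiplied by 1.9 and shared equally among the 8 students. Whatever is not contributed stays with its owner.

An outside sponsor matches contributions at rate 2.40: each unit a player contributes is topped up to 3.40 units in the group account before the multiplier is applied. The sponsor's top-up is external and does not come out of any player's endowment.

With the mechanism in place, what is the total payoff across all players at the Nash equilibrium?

200.00 points

With the mechanism, a contributed unit returns 1.9 × 3.40 / 8 = 0.8075 per unit of net cost — still below 1 — so contributing 0 remains dominant for every player.
At the Nash equilibrium no one contributes; group total payoff = 8 × 25 = 200.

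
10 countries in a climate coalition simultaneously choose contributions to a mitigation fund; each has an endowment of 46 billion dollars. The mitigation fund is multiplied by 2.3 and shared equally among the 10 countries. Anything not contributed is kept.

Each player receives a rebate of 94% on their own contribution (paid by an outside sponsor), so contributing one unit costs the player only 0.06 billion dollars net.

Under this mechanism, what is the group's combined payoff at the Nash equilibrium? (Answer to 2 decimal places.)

1490.40 billion dollars

The effective private return per unit is now (2.3/10) / 0.06 = 3.8333 > 1, so every player's dominant strategy flips to full contribution.
So the Nash equilibrium is full contribution by all 10; the group earns 10 × (46 × 0.94 + 2.3 × 46) = 1490.40.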